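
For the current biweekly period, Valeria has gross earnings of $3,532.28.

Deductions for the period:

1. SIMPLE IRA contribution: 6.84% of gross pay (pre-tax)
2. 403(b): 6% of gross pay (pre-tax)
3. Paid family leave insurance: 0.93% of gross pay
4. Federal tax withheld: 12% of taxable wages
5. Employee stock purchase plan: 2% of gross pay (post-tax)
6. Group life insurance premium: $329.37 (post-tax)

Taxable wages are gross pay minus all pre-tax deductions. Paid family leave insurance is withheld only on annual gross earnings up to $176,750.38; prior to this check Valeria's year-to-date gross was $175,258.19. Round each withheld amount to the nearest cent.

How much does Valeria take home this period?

SIMPLE IRA contribution: $3,532.28 × 0.0684 = $241.61
403(b): $3,532.28 × 0.06 = $211.94
Pre-tax total = $241.61 + $211.94 = $453.55
Taxable wages = $3,532.28 − $453.55 = $3,078.73
Federal tax withheld: $3,078.73 × 0.12 = $369.45
Paid family leave insurance: only $176,750.38 − $175,258.19 = $1,492.19 of this check is subject → $1,492.19 × 0.0093 = $13.88
Group life insurance premium: $329.37
Employee stock purchase plan: $3,532.28 × 0.02 = $70.65
Total deductions = $241.61 + $211.94 + $369.45 + $13.88 + $329.37 + $70.65 = $1,236.90
Net pay = $3,532.28 − $1,236.90 = $2,295.38

$2,295.38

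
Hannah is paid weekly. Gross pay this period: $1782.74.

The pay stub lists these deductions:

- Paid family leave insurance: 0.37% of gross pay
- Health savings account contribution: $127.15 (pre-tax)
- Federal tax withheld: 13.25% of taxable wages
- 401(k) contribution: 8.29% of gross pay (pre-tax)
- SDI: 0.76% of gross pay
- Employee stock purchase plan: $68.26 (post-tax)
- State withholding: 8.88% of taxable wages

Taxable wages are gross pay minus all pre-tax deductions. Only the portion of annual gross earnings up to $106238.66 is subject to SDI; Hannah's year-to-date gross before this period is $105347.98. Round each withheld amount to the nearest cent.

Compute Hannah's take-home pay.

Health savings account contribution: $127.15
401(k) contribution: $1782.74 × 0.0829 = $147.79
Pre-tax total = $127.15 + $147.79 = $274.94
Taxable wages = $1782.74 − $274.94 = $1507.80
State withholding: $1507.80 × 0.0888 = $133.89
Federal tax withheld: $1507.80 × 0.1325 = $199.78
Paid family leave insurance: $1782.74 × 0.0037 = $6.60
SDI: only $106238.66 − $105347.98 = $890.68 of this check is subject → $890.68 × 0.0076 = $6.77
Employee stock purchase plan: $68.26
Total deductions = $127.15 + $147.79 + $133.89 + $199.78 + $6.60 + $6.77 + $68.26 = $690.24
Net pay = $1782.74 − $690.24 = $1092.50

$1092.50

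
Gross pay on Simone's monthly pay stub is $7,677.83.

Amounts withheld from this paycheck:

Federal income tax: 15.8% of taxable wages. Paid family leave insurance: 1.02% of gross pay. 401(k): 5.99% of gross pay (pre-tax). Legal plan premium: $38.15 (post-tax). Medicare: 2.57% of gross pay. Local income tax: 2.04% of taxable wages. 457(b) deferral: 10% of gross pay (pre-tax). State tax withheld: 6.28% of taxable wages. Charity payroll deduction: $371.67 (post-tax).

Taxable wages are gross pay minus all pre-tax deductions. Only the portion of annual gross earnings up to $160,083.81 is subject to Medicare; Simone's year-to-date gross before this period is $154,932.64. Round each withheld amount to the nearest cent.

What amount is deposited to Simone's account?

401(k): $7,677.83 × 0.0599 = $459.90
457(b) deferral: $7,677.83 × 0.1 = $767.78
Pre-tax total = $459.90 + $767.78 = $1,227.68
Taxable wages = $7,677.83 − $1,227.68 = $6,450.15
State tax withheld: $6,450.15 × 0.0628 = $405.07
Local income tax: $6,450.15 × 0.0204 = $131.58
Federal income tax: $6,450.15 × 0.158 = $1,019.12
Paid family leave insurance: $7,677.83 × 0.0102 = $78.31
Medicare: only $160,083.81 − $154,932.64 = $5,151.17 of this check is subject → $5,151.17 × 0.0257 = $132.39
Charity payroll deduction: $371.67
Legal plan premium: $38.15
Total deductions = $459.90 + $767.78 + $405.07 + $131.58 + $1,019.12 + $78.31 + $132.39 + $371.67 + $38.15 = $3,403.97
Net pay = $7,677.83 − $3,403.97 = $4,273.86

$4,273.86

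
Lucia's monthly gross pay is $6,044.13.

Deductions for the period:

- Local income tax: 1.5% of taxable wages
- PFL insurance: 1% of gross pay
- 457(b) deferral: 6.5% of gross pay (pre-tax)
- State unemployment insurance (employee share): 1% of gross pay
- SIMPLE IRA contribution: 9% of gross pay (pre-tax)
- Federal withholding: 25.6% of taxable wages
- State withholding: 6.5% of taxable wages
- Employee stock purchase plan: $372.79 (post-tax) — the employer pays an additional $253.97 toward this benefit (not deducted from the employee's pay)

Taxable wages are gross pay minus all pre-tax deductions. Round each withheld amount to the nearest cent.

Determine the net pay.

$2,897.57

SIMPLE IRA contribution: $6,044.13 × 0.09 = $543.97
457(b) deferral: $6,044.13 × 0.065 = $392.87
Pre-tax total = $543.97 + $392.87 = $936.84
Taxable wages = $6,044.13 − $936.84 = $5,107.29
State withholding: $5,107.29 × 0.065 = $331.97
Local income tax: $5,107.29 × 0.015 = $76.61
Federal withholding: $5,107.29 × 0.256 = $1,307.47
State unemployment insurance (employee share): $6,044.13 × 0.01 = $60.44
PFL insurance: $6,044.13 × 0.01 = $60.44
Employee stock purchase plan: $372.79
(Employer's $253.97 toward employee stock purchase plan is not withheld from the employee.)
Total deductions = $543.97 + $392.87 + $331.97 + $76.61 + $1,307.47 + $60.44 + $60.44 + $372.79 = $3,146.56
Net pay = $6,044.13 − $3,146.56 = $2,897.57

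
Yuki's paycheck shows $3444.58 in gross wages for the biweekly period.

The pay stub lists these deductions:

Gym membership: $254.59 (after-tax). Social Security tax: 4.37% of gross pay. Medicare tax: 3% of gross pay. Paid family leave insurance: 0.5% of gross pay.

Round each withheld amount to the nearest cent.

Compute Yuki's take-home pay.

$2918.90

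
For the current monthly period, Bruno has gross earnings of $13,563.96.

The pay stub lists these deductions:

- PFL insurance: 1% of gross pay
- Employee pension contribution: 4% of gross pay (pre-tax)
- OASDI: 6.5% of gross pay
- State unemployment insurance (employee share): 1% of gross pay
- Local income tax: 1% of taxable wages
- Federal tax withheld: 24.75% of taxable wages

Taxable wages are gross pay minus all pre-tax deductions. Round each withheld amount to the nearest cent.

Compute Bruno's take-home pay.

Employee pension contribution: $13,563.96 × 0.04 = $542.56
Taxable wages = $13,563.96 − $542.56 = $13,021.40
Local income tax: $13,021.40 × 0.01 = $130.21
Federal tax withheld: $13,021.40 × 0.2475 = $3,222.80
PFL insurance: $13,563.96 × 0.01 = $135.64
OASDI: $13,563.96 × 0.065 = $881.66
State unemployment insurance (employee share): $13,563.96 × 0.01 = $135.64
Total deductions = $542.56 + $130.21 + $3,222.80 + $135.64 + $881.66 + $135.64 = $5,048.51
Net pay = $13,563.96 − $5,048.51 = $8,515.45

$8,515.45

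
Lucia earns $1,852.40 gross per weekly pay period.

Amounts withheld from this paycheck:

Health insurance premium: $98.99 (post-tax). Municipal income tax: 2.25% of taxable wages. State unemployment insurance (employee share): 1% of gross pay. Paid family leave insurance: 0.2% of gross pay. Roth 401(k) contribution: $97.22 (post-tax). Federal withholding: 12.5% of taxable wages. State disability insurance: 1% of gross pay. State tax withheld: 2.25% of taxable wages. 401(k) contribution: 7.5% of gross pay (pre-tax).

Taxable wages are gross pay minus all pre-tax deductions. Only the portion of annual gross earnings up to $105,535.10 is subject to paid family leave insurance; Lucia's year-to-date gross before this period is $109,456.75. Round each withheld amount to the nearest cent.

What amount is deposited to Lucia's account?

$1,188.94

401(k) contribution: $1,852.40 × 0.075 = $138.93
Taxable wages = $1,852.40 − $138.93 = $1,713.47
Municipal income tax: $1,713.47 × 0.0225 = $38.55
State tax withheld: $1,713.47 × 0.0225 = $38.55
Federal withholding: $1,713.47 × 0.125 = $214.18
State disability insurance: $1,852.40 × 0.01 = $18.52
Paid family leave insurance: annual cap $105,535.10 already reached (YTD $109,456.75), so $0.00
State unemployment insurance (employee share): $1,852.40 × 0.01 = $18.52
Roth 401(k) contribution: $97.22
Health insurance premium: $98.99
Total deductions = $138.93 + $38.55 + $38.55 + $214.18 + $18.52 + $0.00 + $18.52 + $97.22 + $98.99 = $663.46
Net pay = $1,852.40 − $663.46 = $1,188.94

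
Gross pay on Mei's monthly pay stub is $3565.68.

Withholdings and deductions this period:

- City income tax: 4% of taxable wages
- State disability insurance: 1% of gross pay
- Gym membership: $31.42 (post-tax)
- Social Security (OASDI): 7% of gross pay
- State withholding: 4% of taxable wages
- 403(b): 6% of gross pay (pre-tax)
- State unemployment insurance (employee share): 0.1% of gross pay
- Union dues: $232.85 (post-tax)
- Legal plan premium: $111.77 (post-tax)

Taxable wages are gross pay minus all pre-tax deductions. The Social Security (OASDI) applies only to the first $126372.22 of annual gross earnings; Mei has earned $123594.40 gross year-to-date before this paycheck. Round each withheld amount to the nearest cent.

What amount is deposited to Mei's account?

$2473.88

403(b): $3565.68 × 0.06 = $213.94
Taxable wages = $3565.68 − $213.94 = $3351.74
State withholding: $3351.74 × 0.04 = $134.07
City income tax: $3351.74 × 0.04 = $134.07
State disability insurance: $3565.68 × 0.01 = $35.66
Social Security (OASDI): only $126372.22 − $123594.40 = $2777.82 of this check is subject → $2777.82 × 0.07 = $194.45
State unemployment insurance (employee share): $3565.68 × 0.001 = $3.57
Gym membership: $31.42
Legal plan premium: $111.77
Union dues: $232.85
Total deductions = $213.94 + $134.07 + $134.07 + $35.66 + $194.45 + $3.57 + $31.42 + $111.77 + $232.85 = $1091.80
Net pay = $3565.68 − $1091.80 = $2473.88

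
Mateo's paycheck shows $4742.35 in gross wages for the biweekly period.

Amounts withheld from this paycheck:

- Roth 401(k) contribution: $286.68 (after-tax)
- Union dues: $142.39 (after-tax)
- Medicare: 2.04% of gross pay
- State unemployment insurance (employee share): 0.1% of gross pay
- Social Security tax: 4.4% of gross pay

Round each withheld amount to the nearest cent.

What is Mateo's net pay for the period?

$4003.14

State unemployment insurance (employee share): $4742.35 × 0.001 = $4.74
Medicare: $4742.35 × 0.0204 = $96.74
Social Security tax: $4742.35 × 0.044 = $208.66
Roth 401(k) contribution: $286.68
Union dues: $142.39
Total deductions = $4.74 + $96.74 + $208.66 + $286.68 + $142.39 = $739.21
Net pay = $4742.35 − $739.21 = $4003.14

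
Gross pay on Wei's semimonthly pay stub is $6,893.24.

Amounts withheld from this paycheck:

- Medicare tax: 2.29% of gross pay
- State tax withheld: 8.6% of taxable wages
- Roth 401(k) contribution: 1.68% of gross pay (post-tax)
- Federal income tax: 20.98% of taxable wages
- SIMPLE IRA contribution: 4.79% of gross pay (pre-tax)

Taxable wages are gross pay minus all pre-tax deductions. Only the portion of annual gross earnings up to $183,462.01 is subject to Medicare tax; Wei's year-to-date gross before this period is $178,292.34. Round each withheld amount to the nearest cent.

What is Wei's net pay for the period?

$4,387.50

SIMPLE IRA contribution: $6,893.24 × 0.0479 = $330.19
Taxable wages = $6,893.24 − $330.19 = $6,563.05
State tax withheld: $6,563.05 × 0.086 = $564.42
Federal income tax: $6,563.05 × 0.2098 = $1,376.93
Medicare tax: only $183,462.01 − $178,292.34 = $5,169.67 of this check is subject → $5,169.67 × 0.0229 = $118.39
Roth 401(k) contribution: $6,893.24 × 0.0168 = $115.81
Total deductions = $330.19 + $564.42 + $1,376.93 + $118.39 + $115.81 = $2,505.74
Net pay = $6,893.24 − $2,505.74 = $4,387.50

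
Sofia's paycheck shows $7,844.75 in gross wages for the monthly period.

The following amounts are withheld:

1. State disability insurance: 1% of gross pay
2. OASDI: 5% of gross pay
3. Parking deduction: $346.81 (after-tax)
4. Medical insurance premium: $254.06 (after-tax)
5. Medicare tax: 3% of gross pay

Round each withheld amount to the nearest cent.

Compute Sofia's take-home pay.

OASDI: $7,844.75 × 0.05 = $392.24
State disability insurance: $7,844.75 × 0.01 = $78.45
Medicare tax: $7,844.75 × 0.03 = $235.34
Parking deduction: $346.81
Medical insurance premium: $254.06
Total deductions = $392.24 + $78.45 + $235.34 + $346.81 + $254.06 = $1,306.90
Net pay = $7,844.75 − $1,306.90 = $6,537.85

$6,537.85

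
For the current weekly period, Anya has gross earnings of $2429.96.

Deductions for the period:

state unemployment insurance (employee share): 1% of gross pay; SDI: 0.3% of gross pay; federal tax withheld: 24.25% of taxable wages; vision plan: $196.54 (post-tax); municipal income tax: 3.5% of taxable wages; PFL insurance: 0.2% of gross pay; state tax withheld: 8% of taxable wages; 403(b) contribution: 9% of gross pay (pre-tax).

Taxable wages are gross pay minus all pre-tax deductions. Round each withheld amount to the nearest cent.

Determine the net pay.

403(b) contribution: $2429.96 × 0.09 = $218.70
Taxable wages = $2429.96 − $218.70 = $2211.26
State tax withheld: $2211.26 × 0.08 = $176.90
Federal tax withheld: $2211.26 × 0.2425 = $536.23
Municipal income tax: $2211.26 × 0.035 = $77.39
PFL insurance: $2429.96 × 0.002 = $4.86
SDI: $2429.96 × 0.003 = $7.29
State unemployment insurance (employee share): $2429.96 × 0.01 = $24.30
Vision plan: $196.54
Total deductions = $218.70 + $176.90 + $536.23 + $77.39 + $4.86 + $7.29 + $24.30 + $196.54 = $1242.21
Net pay = $2429.96 − $1242.21 = $1187.75

$1187.75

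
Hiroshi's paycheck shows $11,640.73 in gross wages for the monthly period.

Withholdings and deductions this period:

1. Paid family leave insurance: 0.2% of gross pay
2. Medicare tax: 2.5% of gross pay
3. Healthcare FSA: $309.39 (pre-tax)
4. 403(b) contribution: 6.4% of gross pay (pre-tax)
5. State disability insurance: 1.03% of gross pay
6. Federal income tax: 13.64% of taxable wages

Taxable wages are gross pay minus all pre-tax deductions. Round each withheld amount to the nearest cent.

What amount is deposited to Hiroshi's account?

403(b) contribution: $11,640.73 × 0.064 = $745.01
Healthcare FSA: $309.39
Pre-tax total = $745.01 + $309.39 = $1,054.40
Taxable wages = $11,640.73 − $1,054.40 = $10,586.33
Federal income tax: $10,586.33 × 0.1364 = $1,443.98
Medicare tax: $11,640.73 × 0.025 = $291.02
Paid family leave insurance: $11,640.73 × 0.002 = $23.28
State disability insurance: $11,640.73 × 0.0103 = $119.90
Total deductions = $745.01 + $309.39 + $1,443.98 + $291.02 + $23.28 + $119.90 = $2,932.58
Net pay = $11,640.73 − $2,932.58 = $8,708.15

$8,708.15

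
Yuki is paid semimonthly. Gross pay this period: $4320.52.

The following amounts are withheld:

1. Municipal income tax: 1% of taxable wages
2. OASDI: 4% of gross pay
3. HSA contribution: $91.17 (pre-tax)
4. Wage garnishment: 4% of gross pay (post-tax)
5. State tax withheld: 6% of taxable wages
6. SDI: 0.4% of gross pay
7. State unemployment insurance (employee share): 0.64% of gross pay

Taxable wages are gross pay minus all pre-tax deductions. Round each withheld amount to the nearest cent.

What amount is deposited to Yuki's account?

$3542.73

HSA contribution: $91.17
Taxable wages = $4320.52 − $91.17 = $4229.35
Municipal income tax: $4229.35 × 0.01 = $42.29
State tax withheld: $4229.35 × 0.06 = $253.76
OASDI: $4320.52 × 0.04 = $172.82
SDI: $4320.52 × 0.004 = $17.28
State unemployment insurance (employee share): $4320.52 × 0.0064 = $27.65
Wage garnishment: $4320.52 × 0.04 = $172.82
Total deductions = $91.17 + $42.29 + $253.76 + $172.82 + $17.28 + $27.65 + $172.82 = $777.79
Net pay = $4320.52 − $777.79 = $3542.73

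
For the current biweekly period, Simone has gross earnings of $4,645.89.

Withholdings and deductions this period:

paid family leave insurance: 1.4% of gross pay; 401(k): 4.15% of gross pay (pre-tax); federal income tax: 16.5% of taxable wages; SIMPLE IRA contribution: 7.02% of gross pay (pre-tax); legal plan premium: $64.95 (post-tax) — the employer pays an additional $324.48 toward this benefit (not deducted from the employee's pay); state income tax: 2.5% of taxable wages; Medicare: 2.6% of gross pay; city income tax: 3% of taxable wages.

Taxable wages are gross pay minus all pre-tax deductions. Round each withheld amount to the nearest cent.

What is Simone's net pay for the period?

401(k): $4,645.89 × 0.0415 = $192.80
SIMPLE IRA contribution: $4,645.89 × 0.0702 = $326.14
Pre-tax total = $192.80 + $326.14 = $518.94
Taxable wages = $4,645.89 − $518.94 = $4,126.95
City income tax: $4,126.95 × 0.03 = $123.81
State income tax: $4,126.95 × 0.025 = $103.17
Federal income tax: $4,126.95 × 0.165 = $680.95
Medicare: $4,645.89 × 0.026 = $120.79
Paid family leave insurance: $4,645.89 × 0.014 = $65.04
Legal plan premium: $64.95
(Employer's $324.48 toward legal plan premium is not withheld from the employee.)
Total deductions = $192.80 + $326.14 + $123.81 + $103.17 + $680.95 + $120.79 + $65.04 + $64.95 = $1,677.65
Net pay = $4,645.89 − $1,677.65 = $2,968.24

$2,968.24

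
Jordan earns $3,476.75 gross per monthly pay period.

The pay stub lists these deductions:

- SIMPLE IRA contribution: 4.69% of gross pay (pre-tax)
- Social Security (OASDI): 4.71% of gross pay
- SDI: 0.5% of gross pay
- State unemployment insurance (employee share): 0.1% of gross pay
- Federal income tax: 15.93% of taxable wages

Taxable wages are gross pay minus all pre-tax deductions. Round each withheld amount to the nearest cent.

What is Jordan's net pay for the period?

$2,601.21

SIMPLE IRA contribution: $3,476.75 × 0.0469 = $163.06
Taxable wages = $3,476.75 − $163.06 = $3,313.69
Federal income tax: $3,313.69 × 0.1593 = $527.87
State unemployment insurance (employee share): $3,476.75 × 0.001 = $3.48
SDI: $3,476.75 × 0.005 = $17.38
Social Security (OASDI): $3,476.75 × 0.0471 = $163.75
Total deductions = $163.06 + $527.87 + $3.48 + $17.38 + $163.75 = $875.54
Net pay = $3,476.75 − $875.54 = $2,601.21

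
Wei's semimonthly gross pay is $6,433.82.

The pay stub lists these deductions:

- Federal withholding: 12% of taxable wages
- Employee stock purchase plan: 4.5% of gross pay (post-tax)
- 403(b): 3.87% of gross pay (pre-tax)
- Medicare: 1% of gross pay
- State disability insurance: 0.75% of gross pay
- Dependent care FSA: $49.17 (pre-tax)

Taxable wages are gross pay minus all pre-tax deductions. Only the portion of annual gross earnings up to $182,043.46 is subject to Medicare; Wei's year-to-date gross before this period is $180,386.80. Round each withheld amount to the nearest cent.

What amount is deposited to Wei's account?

$5,045.04

403(b): $6,433.82 × 0.0387 = $248.99
Dependent care FSA: $49.17
Pre-tax total = $248.99 + $49.17 = $298.16
Taxable wages = $6,433.82 − $298.16 = $6,135.66
Federal withholding: $6,135.66 × 0.12 = $736.28
Medicare: only $182,043.46 − $180,386.80 = $1,656.66 of this check is subject → $1,656.66 × 0.01 = $16.57
State disability insurance: $6,433.82 × 0.0075 = $48.25
Employee stock purchase plan: $6,433.82 × 0.045 = $289.52
Total deductions = $248.99 + $49.17 + $736.28 + $16.57 + $48.25 + $289.52 = $1,388.78
Net pay = $6,433.82 − $1,388.78 = $5,045.04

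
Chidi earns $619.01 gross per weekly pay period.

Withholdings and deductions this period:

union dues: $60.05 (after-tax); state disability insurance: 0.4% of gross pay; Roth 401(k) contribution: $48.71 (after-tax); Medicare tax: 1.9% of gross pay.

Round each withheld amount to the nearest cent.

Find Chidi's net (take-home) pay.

Medicare tax: $619.01 × 0.019 = $11.76
State disability insurance: $619.01 × 0.004 = $2.48
Roth 401(k) contribution: $48.71
Union dues: $60.05
Total deductions = $11.76 + $2.48 + $48.71 + $60.05 = $123.00
Net pay = $619.01 − $123.00 = $496.01

$496.01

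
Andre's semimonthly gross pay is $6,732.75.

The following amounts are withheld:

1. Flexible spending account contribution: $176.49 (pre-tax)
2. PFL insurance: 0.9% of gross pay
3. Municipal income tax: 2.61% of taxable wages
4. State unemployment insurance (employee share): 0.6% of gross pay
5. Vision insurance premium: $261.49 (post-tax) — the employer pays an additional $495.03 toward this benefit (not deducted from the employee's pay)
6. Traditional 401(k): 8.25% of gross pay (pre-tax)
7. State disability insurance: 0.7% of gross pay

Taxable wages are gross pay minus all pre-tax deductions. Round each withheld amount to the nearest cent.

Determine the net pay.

$5,434.58

Flexible spending account contribution: $176.49
Traditional 401(k): $6,732.75 × 0.0825 = $555.45
Pre-tax total = $176.49 + $555.45 = $731.94
Taxable wages = $6,732.75 − $731.94 = $6,000.81
Municipal income tax: $6,000.81 × 0.0261 = $156.62
PFL insurance: $6,732.75 × 0.009 = $60.59
State disability insurance: $6,732.75 × 0.007 = $47.13
State unemployment insurance (employee share): $6,732.75 × 0.006 = $40.40
Vision insurance premium: $261.49
(Employer's $495.03 toward vision insurance premium is not withheld from the employee.)
Total deductions = $176.49 + $555.45 + $156.62 + $60.59 + $47.13 + $40.40 + $261.49 = $1,298.17
Net pay = $6,732.75 − $1,298.17 = $5,434.58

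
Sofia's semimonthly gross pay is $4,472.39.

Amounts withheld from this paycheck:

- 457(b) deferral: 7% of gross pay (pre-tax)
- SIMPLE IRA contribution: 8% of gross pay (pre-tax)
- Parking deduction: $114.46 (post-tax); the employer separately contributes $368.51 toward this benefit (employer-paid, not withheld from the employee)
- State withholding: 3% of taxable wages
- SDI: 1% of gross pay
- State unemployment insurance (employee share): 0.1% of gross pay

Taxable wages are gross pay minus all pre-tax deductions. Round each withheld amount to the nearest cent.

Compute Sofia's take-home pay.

$3,523.83

457(b) deferral: $4,472.39 × 0.07 = $313.07
SIMPLE IRA contribution: $4,472.39 × 0.08 = $357.79
Pre-tax total = $313.07 + $357.79 = $670.86
Taxable wages = $4,472.39 − $670.86 = $3,801.53
State withholding: $3,801.53 × 0.03 = $114.05
SDI: $4,472.39 × 0.01 = $44.72
State unemployment insurance (employee share): $4,472.39 × 0.001 = $4.47
Parking deduction: $114.46
(Employer's $368.51 toward parking deduction is not withheld from the employee.)
Total deductions = $313.07 + $357.79 + $114.05 + $44.72 + $4.47 + $114.46 = $948.56
Net pay = $4,472.39 − $948.56 = $3,523.83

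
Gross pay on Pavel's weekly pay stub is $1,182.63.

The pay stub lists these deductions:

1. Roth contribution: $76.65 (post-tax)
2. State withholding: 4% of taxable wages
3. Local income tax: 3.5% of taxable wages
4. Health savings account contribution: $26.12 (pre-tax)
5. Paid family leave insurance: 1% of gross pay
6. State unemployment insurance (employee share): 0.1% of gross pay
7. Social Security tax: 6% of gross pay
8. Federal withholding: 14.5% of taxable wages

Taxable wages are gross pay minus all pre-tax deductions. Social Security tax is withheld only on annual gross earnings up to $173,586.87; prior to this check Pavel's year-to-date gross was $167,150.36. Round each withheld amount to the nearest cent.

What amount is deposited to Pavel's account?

Health savings account contribution: $26.12
Taxable wages = $1,182.63 − $26.12 = $1,156.51
Federal withholding: $1,156.51 × 0.145 = $167.69
State withholding: $1,156.51 × 0.04 = $46.26
Local income tax: $1,156.51 × 0.035 = $40.48
State unemployment insurance (employee share): $1,182.63 × 0.001 = $1.18
Social Security tax: cap not yet reached, full $1,182.63 is subject → $1,182.63 × 0.06 = $70.96
Paid family leave insurance: $1,182.63 × 0.01 = $11.83
Roth contribution: $76.65
Total deductions = $26.12 + $167.69 + $46.26 + $40.48 + $1.18 + $70.96 + $11.83 + $76.65 = $441.17
Net pay = $1,182.63 − $441.17 = $741.46

$741.46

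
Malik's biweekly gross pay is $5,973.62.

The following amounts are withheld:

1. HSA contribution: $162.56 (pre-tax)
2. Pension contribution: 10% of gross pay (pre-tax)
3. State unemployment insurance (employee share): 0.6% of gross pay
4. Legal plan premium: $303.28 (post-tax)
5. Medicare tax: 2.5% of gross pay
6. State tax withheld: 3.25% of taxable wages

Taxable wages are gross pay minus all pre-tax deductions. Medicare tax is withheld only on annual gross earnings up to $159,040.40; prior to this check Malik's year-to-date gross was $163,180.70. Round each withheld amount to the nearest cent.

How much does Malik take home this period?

$4,705.13

HSA contribution: $162.56
Pension contribution: $5,973.62 × 0.1 = $597.36
Pre-tax total = $162.56 + $597.36 = $759.92
Taxable wages = $5,973.62 − $759.92 = $5,213.70
State tax withheld: $5,213.70 × 0.0325 = $169.45
State unemployment insurance (employee share): $5,973.62 × 0.006 = $35.84
Medicare tax: annual cap $159,040.40 already reached (YTD $163,180.70), so $0.00
Legal plan premium: $303.28
Total deductions = $162.56 + $597.36 + $169.45 + $35.84 + $0.00 + $303.28 = $1,268.49
Net pay = $5,973.62 − $1,268.49 = $4,705.13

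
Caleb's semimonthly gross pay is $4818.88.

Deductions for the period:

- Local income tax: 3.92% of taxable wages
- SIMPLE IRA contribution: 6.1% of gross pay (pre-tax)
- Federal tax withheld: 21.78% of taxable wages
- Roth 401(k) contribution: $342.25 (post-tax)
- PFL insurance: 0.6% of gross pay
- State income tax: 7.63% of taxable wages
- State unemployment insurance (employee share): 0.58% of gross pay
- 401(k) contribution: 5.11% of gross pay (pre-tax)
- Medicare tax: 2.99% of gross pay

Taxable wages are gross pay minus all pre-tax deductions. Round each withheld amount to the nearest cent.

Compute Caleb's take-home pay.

$2309.42

401(k) contribution: $4818.88 × 0.0511 = $246.24
SIMPLE IRA contribution: $4818.88 × 0.061 = $293.95
Pre-tax total = $246.24 + $293.95 = $540.19
Taxable wages = $4818.88 − $540.19 = $4278.69
Federal tax withheld: $4278.69 × 0.2178 = $931.90
Local income tax: $4278.69 × 0.0392 = $167.72
State income tax: $4278.69 × 0.0763 = $326.46
Medicare tax: $4818.88 × 0.0299 = $144.08
PFL insurance: $4818.88 × 0.006 = $28.91
State unemployment insurance (employee share): $4818.88 × 0.0058 = $27.95
Roth 401(k) contribution: $342.25
Total deductions = $246.24 + $293.95 + $931.90 + $167.72 + $326.46 + $144.08 + $28.91 + $27.95 + $342.25 = $2509.46
Net pay = $4818.88 − $2509.46 = $2309.42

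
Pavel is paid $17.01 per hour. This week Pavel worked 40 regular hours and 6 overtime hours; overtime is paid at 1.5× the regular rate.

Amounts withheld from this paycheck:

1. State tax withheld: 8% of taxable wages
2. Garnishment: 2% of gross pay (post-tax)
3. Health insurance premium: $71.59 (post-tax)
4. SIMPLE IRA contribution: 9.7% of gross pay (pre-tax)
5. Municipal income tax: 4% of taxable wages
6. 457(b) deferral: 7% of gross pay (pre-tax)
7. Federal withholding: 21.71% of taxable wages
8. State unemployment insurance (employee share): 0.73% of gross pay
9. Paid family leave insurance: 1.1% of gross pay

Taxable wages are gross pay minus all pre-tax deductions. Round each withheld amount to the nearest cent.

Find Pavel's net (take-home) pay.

$356.75

Regular pay: 40 × $17.01 = $680.40
Overtime pay: 6 × $17.01 × 1.5 = $153.09
Gross pay = $680.40 + $153.09 = $833.49
SIMPLE IRA contribution: $833.49 × 0.097 = $80.85
457(b) deferral: $833.49 × 0.07 = $58.34
Pre-tax total = $80.85 + $58.34 = $139.19
Taxable wages = $833.49 − $139.19 = $694.30
Federal withholding: $694.30 × 0.2171 = $150.73
Municipal income tax: $694.30 × 0.04 = $27.77
State tax withheld: $694.30 × 0.08 = $55.54
Paid family leave insurance: $833.49 × 0.011 = $9.17
State unemployment insurance (employee share): $833.49 × 0.0073 = $6.08
Health insurance premium: $71.59
Garnishment: $833.49 × 0.02 = $16.67
Total deductions = $80.85 + $58.34 + $150.73 + $27.77 + $55.54 + $9.17 + $6.08 + $71.59 + $16.67 = $476.74
Net pay = $833.49 − $476.74 = $356.75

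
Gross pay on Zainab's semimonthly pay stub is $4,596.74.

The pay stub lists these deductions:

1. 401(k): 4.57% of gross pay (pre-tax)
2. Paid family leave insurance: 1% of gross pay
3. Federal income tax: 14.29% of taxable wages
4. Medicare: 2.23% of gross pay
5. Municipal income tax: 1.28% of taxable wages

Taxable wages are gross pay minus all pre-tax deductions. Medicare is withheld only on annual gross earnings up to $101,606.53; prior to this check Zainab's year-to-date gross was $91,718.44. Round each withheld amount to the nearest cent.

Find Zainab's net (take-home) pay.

401(k): $4,596.74 × 0.0457 = $210.07
Taxable wages = $4,596.74 − $210.07 = $4,386.67
Federal income tax: $4,386.67 × 0.1429 = $626.86
Municipal income tax: $4,386.67 × 0.0128 = $56.15
Paid family leave insurance: $4,596.74 × 0.01 = $45.97
Medicare: cap not yet reached, full $4,596.74 is subject → $4,596.74 × 0.0223 = $102.51
Total deductions = $210.07 + $626.86 + $56.15 + $45.97 + $102.51 = $1,041.56
Net pay = $4,596.74 − $1,041.56 = $3,555.18

$3,555.18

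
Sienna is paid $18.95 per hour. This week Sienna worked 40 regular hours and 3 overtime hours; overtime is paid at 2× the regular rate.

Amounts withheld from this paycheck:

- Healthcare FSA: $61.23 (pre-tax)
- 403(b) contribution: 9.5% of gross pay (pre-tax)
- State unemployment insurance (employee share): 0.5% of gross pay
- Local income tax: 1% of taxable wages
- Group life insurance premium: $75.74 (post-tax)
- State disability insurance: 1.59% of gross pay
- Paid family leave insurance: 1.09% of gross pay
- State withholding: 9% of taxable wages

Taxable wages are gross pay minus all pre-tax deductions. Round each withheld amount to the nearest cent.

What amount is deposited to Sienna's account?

$551.43

Regular pay: 40 × $18.95 = $758.00
Overtime pay: 3 × $18.95 × 2 = $113.70
Gross pay = $758.00 + $113.70 = $871.70
403(b) contribution: $871.70 × 0.095 = $82.81
Healthcare FSA: $61.23
Pre-tax total = $82.81 + $61.23 = $144.04
Taxable wages = $871.70 − $144.04 = $727.66
State withholding: $727.66 × 0.09 = $65.49
Local income tax: $727.66 × 0.01 = $7.28
State unemployment insurance (employee share): $871.70 × 0.005 = $4.36
Paid family leave insurance: $871.70 × 0.0109 = $9.50
State disability insurance: $871.70 × 0.0159 = $13.86
Group life insurance premium: $75.74
Total deductions = $82.81 + $61.23 + $65.49 + $7.28 + $4.36 + $9.50 + $13.86 + $75.74 = $320.27
Net pay = $871.70 − $320.27 = $551.43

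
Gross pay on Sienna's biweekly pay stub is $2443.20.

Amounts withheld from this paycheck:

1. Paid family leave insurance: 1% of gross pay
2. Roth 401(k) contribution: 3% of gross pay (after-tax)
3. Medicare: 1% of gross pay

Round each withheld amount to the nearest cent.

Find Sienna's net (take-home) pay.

$2321.04

Medicare: $2443.20 × 0.01 = $24.43
Paid family leave insurance: $2443.20 × 0.01 = $24.43
Roth 401(k) contribution: $2443.20 × 0.03 = $73.30
Total deductions = $24.43 + $24.43 + $73.30 = $122.16
Net pay = $2443.20 − $122.16 = $2321.04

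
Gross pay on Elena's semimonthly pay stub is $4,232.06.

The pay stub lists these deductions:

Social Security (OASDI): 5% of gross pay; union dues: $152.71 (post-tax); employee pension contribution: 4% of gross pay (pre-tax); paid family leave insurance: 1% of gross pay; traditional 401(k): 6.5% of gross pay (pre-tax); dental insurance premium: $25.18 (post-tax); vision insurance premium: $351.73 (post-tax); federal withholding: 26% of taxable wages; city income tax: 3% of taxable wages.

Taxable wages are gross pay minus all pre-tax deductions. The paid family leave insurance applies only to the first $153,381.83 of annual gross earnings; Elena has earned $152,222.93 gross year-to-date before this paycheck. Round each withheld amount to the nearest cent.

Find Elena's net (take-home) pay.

$1,936.46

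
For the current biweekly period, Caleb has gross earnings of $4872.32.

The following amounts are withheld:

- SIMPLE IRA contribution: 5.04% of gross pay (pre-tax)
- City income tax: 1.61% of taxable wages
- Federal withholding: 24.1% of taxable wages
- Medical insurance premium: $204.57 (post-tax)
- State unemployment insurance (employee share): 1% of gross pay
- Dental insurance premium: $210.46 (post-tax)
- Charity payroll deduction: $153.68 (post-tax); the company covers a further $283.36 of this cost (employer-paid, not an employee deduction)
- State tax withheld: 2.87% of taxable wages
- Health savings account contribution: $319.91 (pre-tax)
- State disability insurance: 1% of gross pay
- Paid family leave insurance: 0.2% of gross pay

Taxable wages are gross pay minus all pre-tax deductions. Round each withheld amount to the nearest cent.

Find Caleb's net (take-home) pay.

SIMPLE IRA contribution: $4872.32 × 0.0504 = $245.56
Health savings account contribution: $319.91
Pre-tax total = $245.56 + $319.91 = $565.47
Taxable wages = $4872.32 − $565.47 = $4306.85
Federal withholding: $4306.85 × 0.241 = $1037.95
City income tax: $4306.85 × 0.0161 = $69.34
State tax withheld: $4306.85 × 0.0287 = $123.61
State disability insurance: $4872.32 × 0.01 = $48.72
Paid family leave insurance: $4872.32 × 0.002 = $9.74
State unemployment insurance (employee share): $4872.32 × 0.01 = $48.72
Charity payroll deduction: $153.68
Dental insurance premium: $210.46
Medical insurance premium: $204.57
(Employer's $283.36 toward charity payroll deduction is not withheld from the employee.)
Total deductions = $245.56 + $319.91 + $1037.95 + $69.34 + $123.61 + $48.72 + $9.74 + $48.72 + $153.68 + $210.46 + $204.57 = $2472.26
Net pay = $4872.32 − $2472.26 = $2400.06

$2400.06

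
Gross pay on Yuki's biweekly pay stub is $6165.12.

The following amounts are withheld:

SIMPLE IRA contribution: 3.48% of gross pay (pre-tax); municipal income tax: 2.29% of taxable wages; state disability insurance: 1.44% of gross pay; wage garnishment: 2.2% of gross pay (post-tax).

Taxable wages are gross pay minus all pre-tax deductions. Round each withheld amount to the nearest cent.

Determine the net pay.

$5589.89

SIMPLE IRA contribution: $6165.12 × 0.0348 = $214.55
Taxable wages = $6165.12 − $214.55 = $5950.57
Municipal income tax: $5950.57 × 0.0229 = $136.27
State disability insurance: $6165.12 × 0.0144 = $88.78
Wage garnishment: $6165.12 × 0.022 = $135.63
Total deductions = $214.55 + $136.27 + $88.78 + $135.63 = $575.23
Net pay = $6165.12 − $575.23 = $5589.89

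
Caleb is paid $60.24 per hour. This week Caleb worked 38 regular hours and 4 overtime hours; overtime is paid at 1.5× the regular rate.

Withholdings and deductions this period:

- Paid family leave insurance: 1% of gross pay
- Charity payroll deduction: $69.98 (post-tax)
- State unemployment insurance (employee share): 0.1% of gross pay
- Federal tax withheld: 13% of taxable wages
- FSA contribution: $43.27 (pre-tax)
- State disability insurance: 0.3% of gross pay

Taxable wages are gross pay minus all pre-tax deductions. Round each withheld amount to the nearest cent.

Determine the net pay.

Regular pay: 38 × $60.24 = $2,289.12
Overtime pay: 4 × $60.24 × 1.5 = $361.44
Gross pay = $2,289.12 + $361.44 = $2,650.56
FSA contribution: $43.27
Taxable wages = $2,650.56 − $43.27 = $2,607.29
Federal tax withheld: $2,607.29 × 0.13 = $338.95
Paid family leave insurance: $2,650.56 × 0.01 = $26.51
State disability insurance: $2,650.56 × 0.003 = $7.95
State unemployment insurance (employee share): $2,650.56 × 0.001 = $2.65
Charity payroll deduction: $69.98
Total deductions = $43.27 + $338.95 + $26.51 + $7.95 + $2.65 + $69.98 = $489.31
Net pay = $2,650.56 − $489.31 = $2,161.25

$2,161.25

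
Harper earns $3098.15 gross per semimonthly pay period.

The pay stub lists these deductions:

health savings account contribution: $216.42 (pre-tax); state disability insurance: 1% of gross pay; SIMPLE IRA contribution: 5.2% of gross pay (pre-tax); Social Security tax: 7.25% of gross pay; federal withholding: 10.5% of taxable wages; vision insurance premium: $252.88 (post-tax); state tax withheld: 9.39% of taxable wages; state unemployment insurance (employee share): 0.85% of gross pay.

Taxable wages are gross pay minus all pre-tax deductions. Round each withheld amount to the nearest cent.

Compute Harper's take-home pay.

Health savings account contribution: $216.42
SIMPLE IRA contribution: $3098.15 × 0.052 = $161.10
Pre-tax total = $216.42 + $161.10 = $377.52
Taxable wages = $3098.15 − $377.52 = $2720.63
Federal withholding: $2720.63 × 0.105 = $285.67
State tax withheld: $2720.63 × 0.0939 = $255.47
State unemployment insurance (employee share): $3098.15 × 0.0085 = $26.33
State disability insurance: $3098.15 × 0.01 = $30.98
Social Security tax: $3098.15 × 0.0725 = $224.62
Vision insurance premium: $252.88
Total deductions = $216.42 + $161.10 + $285.67 + $255.47 + $26.33 + $30.98 + $224.62 + $252.88 = $1453.47
Net pay = $3098.15 − $1453.47 = $1644.68

$1644.68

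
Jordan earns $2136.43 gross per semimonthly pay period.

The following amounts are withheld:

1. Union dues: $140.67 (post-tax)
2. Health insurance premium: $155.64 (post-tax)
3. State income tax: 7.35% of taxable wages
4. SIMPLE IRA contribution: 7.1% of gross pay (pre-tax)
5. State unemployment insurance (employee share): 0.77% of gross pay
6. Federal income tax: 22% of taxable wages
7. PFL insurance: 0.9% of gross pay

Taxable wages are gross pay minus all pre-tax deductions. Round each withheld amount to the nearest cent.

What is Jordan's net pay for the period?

$1070.23

SIMPLE IRA contribution: $2136.43 × 0.071 = $151.69
Taxable wages = $2136.43 − $151.69 = $1984.74
Federal income tax: $1984.74 × 0.22 = $436.64
State income tax: $1984.74 × 0.0735 = $145.88
State unemployment insurance (employee share): $2136.43 × 0.0077 = $16.45
PFL insurance: $2136.43 × 0.009 = $19.23
Health insurance premium: $155.64
Union dues: $140.67
Total deductions = $151.69 + $436.64 + $145.88 + $16.45 + $19.23 + $155.64 + $140.67 = $1066.20
Net pay = $2136.43 − $1066.20 = $1070.23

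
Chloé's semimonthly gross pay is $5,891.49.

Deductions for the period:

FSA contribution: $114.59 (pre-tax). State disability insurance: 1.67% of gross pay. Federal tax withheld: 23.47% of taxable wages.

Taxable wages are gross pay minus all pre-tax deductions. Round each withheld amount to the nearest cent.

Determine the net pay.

$4,322.67

FSA contribution: $114.59
Taxable wages = $5,891.49 − $114.59 = $5,776.90
Federal tax withheld: $5,776.90 × 0.2347 = $1,355.84
State disability insurance: $5,891.49 × 0.0167 = $98.39
Total deductions = $114.59 + $1,355.84 + $98.39 = $1,568.82
Net pay = $5,891.49 − $1,568.82 = $4,322.67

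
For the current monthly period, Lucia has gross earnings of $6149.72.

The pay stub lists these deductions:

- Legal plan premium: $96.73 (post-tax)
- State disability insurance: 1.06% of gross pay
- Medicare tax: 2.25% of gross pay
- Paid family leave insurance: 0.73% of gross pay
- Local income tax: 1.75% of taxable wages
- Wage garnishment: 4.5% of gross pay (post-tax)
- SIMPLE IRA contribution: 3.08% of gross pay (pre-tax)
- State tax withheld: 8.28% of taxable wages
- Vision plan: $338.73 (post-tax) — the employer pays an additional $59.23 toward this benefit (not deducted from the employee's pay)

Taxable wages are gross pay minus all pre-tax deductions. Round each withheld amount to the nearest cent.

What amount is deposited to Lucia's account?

$4401.84

SIMPLE IRA contribution: $6149.72 × 0.0308 = $189.41
Taxable wages = $6149.72 − $189.41 = $5960.31
State tax withheld: $5960.31 × 0.0828 = $493.51
Local income tax: $5960.31 × 0.0175 = $104.31
Medicare tax: $6149.72 × 0.0225 = $138.37
Paid family leave insurance: $6149.72 × 0.0073 = $44.89
State disability insurance: $6149.72 × 0.0106 = $65.19
Vision plan: $338.73
Legal plan premium: $96.73
Wage garnishment: $6149.72 × 0.045 = $276.74
(Employer's $59.23 toward vision plan is not withheld from the employee.)
Total deductions = $189.41 + $493.51 + $104.31 + $138.37 + $44.89 + $65.19 + $338.73 + $96.73 + $276.74 = $1747.88
Net pay = $6149.72 − $1747.88 = $4401.84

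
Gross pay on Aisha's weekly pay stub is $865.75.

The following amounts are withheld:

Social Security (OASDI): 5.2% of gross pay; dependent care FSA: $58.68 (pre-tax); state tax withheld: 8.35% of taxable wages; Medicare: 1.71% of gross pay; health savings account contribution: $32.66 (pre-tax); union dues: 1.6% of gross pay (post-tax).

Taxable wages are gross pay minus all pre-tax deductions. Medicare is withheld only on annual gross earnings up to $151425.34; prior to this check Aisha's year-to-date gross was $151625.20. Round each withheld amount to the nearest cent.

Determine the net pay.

Dependent care FSA: $58.68
Health savings account contribution: $32.66
Pre-tax total = $58.68 + $32.66 = $91.34
Taxable wages = $865.75 − $91.34 = $774.41
State tax withheld: $774.41 × 0.0835 = $64.66
Medicare: annual cap $151425.34 already reached (YTD $151625.20), so $0.00
Social Security (OASDI): $865.75 × 0.052 = $45.02
Union dues: $865.75 × 0.016 = $13.85
Total deductions = $58.68 + $32.66 + $64.66 + $0.00 + $45.02 + $13.85 = $214.87
Net pay = $865.75 − $214.87 = $650.88

$650.88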